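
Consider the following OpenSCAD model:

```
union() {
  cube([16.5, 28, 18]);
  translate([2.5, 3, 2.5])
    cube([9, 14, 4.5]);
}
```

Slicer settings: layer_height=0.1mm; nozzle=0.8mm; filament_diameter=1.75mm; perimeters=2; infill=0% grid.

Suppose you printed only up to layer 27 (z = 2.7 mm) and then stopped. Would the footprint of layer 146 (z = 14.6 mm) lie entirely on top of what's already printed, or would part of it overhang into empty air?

entirely on top

Compare the two slices. At z = 2.7: the cube (footprint 16.5×28) is included at this height (area 462.00 mm²); the cube at (2.5, 3) (footprint 9×14) is included at this height (area 126.00 mm²); Combining (union): the 9×14 cube at (2.5, 3) lies entirely inside the 16.5×28 cube, so the union is just the 16.5×28 cube — area = 462.00 mm². At z = 14.6: the cube (footprint 16.5×28) is included at this height (area 462.00 mm²); the cube at (2.5, 3) does not reach this height (z outside [2.5, 7]); Taking the union: only the 16.5×28 cube is present, so the union is just that shape — area = 462.00 mm². Checking containment: the cross-section at z = 14.6 is a subset of the cross-section at z = 2.7.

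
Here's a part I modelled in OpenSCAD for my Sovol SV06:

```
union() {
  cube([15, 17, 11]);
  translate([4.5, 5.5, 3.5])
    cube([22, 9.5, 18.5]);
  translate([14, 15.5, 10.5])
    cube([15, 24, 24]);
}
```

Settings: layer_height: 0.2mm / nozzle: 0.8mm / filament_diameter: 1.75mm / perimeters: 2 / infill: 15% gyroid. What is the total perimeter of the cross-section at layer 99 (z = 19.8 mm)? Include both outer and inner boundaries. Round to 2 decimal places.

141.00 mm

At z = 19.8 mm: the cube is absent (z outside [0, 11]); the 22×9.5 cube at (4.5, 5.5) contributes its full rectangle (perimeter 63.00 mm); the cube at (14, 15.5) (footprint 15×24) is included at this height (perimeter 78.00 mm); Merging all regions: the 2 present regions are separate (no shared area or edge), so areas and boundary lengths simply add and each stays a separate island — boundary = 141.00 mm. Overall, the cross-section has 2 separate islands. Total boundary length (outer) = 141.00 mm.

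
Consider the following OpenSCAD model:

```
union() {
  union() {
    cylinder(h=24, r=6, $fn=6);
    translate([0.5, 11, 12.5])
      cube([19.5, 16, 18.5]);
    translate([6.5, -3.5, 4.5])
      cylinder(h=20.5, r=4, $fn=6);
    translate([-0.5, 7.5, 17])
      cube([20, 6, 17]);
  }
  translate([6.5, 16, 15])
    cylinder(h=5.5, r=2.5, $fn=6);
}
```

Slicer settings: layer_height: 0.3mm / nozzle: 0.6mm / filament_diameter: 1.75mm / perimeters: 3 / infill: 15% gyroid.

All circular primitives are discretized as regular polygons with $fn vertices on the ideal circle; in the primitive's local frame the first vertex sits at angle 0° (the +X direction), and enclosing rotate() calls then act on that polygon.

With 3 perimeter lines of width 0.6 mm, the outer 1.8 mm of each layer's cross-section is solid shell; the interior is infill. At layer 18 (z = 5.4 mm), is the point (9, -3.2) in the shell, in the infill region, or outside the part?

shell

At z = 5.4 mm: the r=6 cylinder gives a regular 6-gon of circumradius 6 (constant along its height); the cube at (0.5, 11) is absent (z outside [12.5, 31]); the r=4 cylinder at (6.5, -3.5) contributes a regular 6-gon of circumradius 4; the cube at (-0.5, 7.5) does not reach this height (z outside [17, 34]); Merging all regions: the regions partially overlap (shared area 6.07 mm²), so overlapping operands fuse into one piece — 1 connected region; the cylinder at (6.5, 16) does not reach this height (z outside [15, 20.5]); Combining (union): only that combined region is present, so the union is just that shape — 1 connected region. Overall, the cross-section is a single solid region. The nearest boundary edge runs (8.50, -0.04)→(10.50, -3.50); distance from the point to it = 1.15 mm. The point is inside the cross-section, 1.15 mm from the nearest boundary — within the 1.8 mm shell band (3 × 0.6).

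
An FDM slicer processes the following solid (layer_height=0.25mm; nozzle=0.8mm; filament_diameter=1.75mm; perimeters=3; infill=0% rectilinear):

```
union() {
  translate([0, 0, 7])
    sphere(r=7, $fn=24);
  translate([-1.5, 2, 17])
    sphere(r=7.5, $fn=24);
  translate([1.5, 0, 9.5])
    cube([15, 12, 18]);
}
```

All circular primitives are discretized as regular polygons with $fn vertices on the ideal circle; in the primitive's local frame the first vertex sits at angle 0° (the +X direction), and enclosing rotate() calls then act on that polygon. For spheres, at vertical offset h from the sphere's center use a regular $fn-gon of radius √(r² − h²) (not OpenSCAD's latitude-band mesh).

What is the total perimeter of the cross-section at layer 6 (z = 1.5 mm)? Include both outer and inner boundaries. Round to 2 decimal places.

At z = 1.5 mm: the r=7 sphere contributes a regular 24-gon of circumradius √(7²−5.5²) = 4.330 (perimeter = 2·24·4.330·sin(180°/24) = 27.13 mm); the sphere at (-1.5, 2) is not intersected at this z (|z−center|=15.500 > r=7.5); the cube at (1.5, 0) is not intersected at this z (z outside [9.5, 27.5]); Taking the union: only the r=7 sphere is present, so the union is just that shape — boundary = 27.13 mm. Overall, the cross-section is a single solid region. Total boundary length (outer) = 27.13 mm.

27.13 mm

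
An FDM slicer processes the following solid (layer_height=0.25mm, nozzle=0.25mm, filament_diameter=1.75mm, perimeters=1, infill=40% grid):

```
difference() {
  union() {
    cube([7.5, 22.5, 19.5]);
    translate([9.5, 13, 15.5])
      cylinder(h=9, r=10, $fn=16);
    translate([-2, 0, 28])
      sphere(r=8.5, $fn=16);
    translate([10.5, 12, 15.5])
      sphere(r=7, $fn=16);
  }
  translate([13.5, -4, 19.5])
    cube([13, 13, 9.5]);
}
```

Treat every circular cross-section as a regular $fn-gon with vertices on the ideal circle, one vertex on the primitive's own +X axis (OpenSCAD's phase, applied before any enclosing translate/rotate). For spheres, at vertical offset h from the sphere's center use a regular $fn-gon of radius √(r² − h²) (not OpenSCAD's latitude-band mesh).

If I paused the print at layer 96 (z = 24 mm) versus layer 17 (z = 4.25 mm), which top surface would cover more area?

layer 96 (z = 24 mm)

Layer 96 (z = 24): the cube is absent (z outside [0, 19.5]); the cylinder at (9.5, 13): section is a regular 16-gon, circumradius r=10 (area = (16/2)·10.000²·sin(360°/16) = 306.15 mm²); the r=8.5 sphere at (-2, 0) slices to a regular 16-gon of circumradius 7.500 (√(r²−h²) with h=4 from center) (area = (16/2)·7.500²·sin(360°/16) = 172.21 mm²); the sphere at (10.5, 12) is not intersected at this z (|z−center|=8.500 > r=7); Merging all regions: the 2 present regions are separate (no shared area or edge), so areas and boundary lengths simply add and each stays a separate island — area = 478.35 mm²; the cube at (13.5, -4) is present — its section is the full 13×13 rectangle (area 169.00 mm²); Taking the first minus the rest: starting from the result so far (478.35 mm²), the 13×13 cube at (13.5, -4) partially overlaps it — only the 15.73 mm² overlap (of its 169.00 mm²) is removed, clipping the outline — area = 462.62 mm². So its area = 462.62 mm². Layer 17 (z = 4.25): the 7.5×22.5 cube contributes its full rectangle (area 168.75 mm²); the cylinder at (9.5, 13) is not intersected at this z (z outside [15.5, 24.5]); the sphere at (-2, 0) is absent (|z−center|=23.750 > r=8.5); the sphere at (10.5, 12) does not reach this height (|z−center|=11.250 > r=7); Combining (union): only the 7.5×22.5 cube is present, so the union is just that shape — area = 168.75 mm²; the cube at (13.5, -4) is absent (z outside [19.5, 29]); After the difference (first − rest): none of the subtracted shapes is present at this height, so that combined region is unchanged — area = 168.75 mm². So its area = 168.75 mm². Layer 96 is larger (462.62 vs 168.75 mm²).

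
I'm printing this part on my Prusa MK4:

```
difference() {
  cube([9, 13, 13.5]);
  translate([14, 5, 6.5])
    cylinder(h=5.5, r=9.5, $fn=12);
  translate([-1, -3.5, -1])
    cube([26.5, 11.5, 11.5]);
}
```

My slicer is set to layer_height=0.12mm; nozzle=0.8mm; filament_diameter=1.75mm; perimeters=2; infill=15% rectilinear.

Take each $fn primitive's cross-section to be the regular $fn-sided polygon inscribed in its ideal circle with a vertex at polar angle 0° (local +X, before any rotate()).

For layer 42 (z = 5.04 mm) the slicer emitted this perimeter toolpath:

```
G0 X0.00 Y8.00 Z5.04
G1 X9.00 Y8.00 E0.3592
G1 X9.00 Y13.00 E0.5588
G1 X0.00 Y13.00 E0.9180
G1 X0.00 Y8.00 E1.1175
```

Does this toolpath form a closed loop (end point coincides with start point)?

yes

Start point (G0): (0.00, 8.00). End point (last G1): the path returns to the start — closed.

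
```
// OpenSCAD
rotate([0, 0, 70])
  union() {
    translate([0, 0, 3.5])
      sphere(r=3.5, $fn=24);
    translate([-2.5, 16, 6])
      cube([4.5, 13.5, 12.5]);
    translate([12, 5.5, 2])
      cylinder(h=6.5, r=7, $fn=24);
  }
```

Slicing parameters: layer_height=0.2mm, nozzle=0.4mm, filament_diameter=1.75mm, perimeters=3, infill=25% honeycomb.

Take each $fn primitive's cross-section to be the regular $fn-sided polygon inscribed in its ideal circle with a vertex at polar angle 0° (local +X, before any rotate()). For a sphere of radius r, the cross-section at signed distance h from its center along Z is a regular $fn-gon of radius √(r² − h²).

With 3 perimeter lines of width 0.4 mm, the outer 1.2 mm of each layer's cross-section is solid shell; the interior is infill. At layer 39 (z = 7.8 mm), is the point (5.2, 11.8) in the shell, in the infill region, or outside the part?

At z = 7.8 mm: the sphere is absent (|z−center|=4.300 > r=3.5); the cube at (-2.5, 16) is present — its section is the full 4.5×13.5 rectangle; the r=7 cylinder at (12, 5.5) contributes a regular 24-gon of circumradius 7; Merging all regions: the 2 present regions are separate (no shared area or edge), so areas and boundary lengths simply add and each stays a separate island — 2 connected regions; (whole slice rotated 70° about Z — lengths, areas and connectivity unchanged). Overall, the cross-section has 2 separate islands. Undo the 70° rotation: the query point maps to (12.867, -0.851) in the un-rotated model frame. The nearest boundary edge runs (13.81, -1.26)→(12.00, -1.50); distance from the point to it = 0.53 mm. (Shell/infill is judged within the island containing the point — the largest one.) The point is inside the cross-section, 0.53 mm from the nearest boundary — within the 1.2 mm shell band (3 × 0.4).

shell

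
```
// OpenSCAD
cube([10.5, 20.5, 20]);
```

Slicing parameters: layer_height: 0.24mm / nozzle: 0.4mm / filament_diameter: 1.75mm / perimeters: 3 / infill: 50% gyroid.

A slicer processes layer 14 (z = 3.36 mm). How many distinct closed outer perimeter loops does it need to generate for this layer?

1

At z = 3.36 mm: the cube (footprint 10.5×20.5) is included at this height. The result has 1 disconnected region.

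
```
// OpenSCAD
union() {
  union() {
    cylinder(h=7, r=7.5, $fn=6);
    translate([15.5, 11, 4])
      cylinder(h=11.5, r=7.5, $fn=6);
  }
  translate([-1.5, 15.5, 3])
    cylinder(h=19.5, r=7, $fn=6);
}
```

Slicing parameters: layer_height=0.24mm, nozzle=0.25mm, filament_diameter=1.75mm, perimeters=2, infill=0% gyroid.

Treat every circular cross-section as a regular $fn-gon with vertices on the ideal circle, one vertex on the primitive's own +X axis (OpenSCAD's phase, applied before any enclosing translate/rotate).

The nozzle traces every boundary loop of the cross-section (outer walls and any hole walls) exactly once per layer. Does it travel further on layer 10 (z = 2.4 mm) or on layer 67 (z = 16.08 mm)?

Layer 10 (z = 2.4): the cylinder: section is a regular 6-gon, circumradius r=7.5 (perimeter = 2·6·7.500·sin(180°/6) = 45.00 mm); the cylinder at (15.5, 11) does not reach this height (z outside [4, 15.5]); Merging all regions: only the r=7.5 cylinder is present, so the union is just that shape — boundary = 45.00 mm; the cylinder at (-1.5, 15.5) does not reach this height (z outside [3, 22.5]); Combining (union): only the result so far is present, so the union is just that shape — boundary = 45.00 mm. So its perimeter = 45.00 mm. Layer 67 (z = 16.08): the cylinder is absent (z outside [0, 7]); the cylinder at (15.5, 11) is not intersected at this z (z outside [4, 15.5]); Taking the union: nothing is present at this height; the cylinder at (-1.5, 15.5): section is a regular 6-gon, circumradius r=7 (perimeter = 2·6·7.000·sin(180°/6) = 42.00 mm); Combining (union): only the r=7 cylinder at (-1.5, 15.5) is present, so the union is just that shape — boundary = 42.00 mm. So its perimeter = 42.00 mm. Layer 10 is larger (45.00 vs 42.00 mm).

layer 10 (z = 2.4 mm)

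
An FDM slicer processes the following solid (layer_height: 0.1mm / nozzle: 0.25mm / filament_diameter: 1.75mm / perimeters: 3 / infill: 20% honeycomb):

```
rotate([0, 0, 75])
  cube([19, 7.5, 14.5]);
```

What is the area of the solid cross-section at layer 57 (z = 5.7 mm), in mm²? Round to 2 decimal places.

At z = 5.7 mm: the cube is present — its section is the full 19×7.5 rectangle (area 142.50 mm²); (whole slice rotated 75° about Z — lengths, areas and connectivity unchanged). Overall, the cross-section is a single solid region. Net area = 142.50 mm².

142.50 mm²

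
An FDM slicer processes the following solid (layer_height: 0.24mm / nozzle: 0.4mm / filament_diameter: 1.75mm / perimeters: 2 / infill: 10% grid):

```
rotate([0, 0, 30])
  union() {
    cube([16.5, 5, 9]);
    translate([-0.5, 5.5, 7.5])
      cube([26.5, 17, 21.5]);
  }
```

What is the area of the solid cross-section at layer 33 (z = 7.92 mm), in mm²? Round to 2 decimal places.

533.00 mm²

At z = 7.92 mm: the 16.5×5 cube contributes its full rectangle (area 82.50 mm²); the cube at (-0.5, 5.5) (footprint 26.5×17) is included at this height (area 450.50 mm²); Taking the union: the 2 present regions are separate (no shared area or edge), so areas and boundary lengths simply add and each stays a separate island — area = 533.00 mm²; (rotated 30° about Z; rotation is an isometry so areas/perimeters/island counts are preserved). Overall, the cross-section has 2 separate islands. Net area = 533.00 mm².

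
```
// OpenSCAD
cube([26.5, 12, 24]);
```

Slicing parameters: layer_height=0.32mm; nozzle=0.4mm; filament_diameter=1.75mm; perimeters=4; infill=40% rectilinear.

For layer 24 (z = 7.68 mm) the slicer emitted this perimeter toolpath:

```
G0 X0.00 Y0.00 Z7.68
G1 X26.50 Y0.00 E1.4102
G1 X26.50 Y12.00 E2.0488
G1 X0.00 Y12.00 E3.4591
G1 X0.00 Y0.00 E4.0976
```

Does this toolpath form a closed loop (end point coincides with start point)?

Start point (G0): (0.00, 0.00). End point (last G1): the path returns to the start — closed.

yes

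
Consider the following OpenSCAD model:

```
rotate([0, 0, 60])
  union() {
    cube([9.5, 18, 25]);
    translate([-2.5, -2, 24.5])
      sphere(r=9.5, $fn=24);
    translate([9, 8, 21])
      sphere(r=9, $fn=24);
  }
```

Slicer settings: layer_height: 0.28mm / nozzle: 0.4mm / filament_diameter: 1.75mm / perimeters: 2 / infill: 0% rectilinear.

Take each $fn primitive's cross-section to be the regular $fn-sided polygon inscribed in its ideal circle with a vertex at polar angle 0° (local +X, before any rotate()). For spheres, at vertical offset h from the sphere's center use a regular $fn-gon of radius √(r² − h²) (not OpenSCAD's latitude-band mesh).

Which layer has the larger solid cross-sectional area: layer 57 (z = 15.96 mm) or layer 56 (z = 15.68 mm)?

layer 57 (z = 15.96 mm)

Layer 57 (z = 15.96): the cube is present — its section is the full 9.5×18 rectangle (area 171.00 mm²); the sphere at (-2.5, -2): section is a regular 24-gon, circumradius = √(r²−h²) = √(9.5²−8.54²) = 4.162 (area = (24/2)·4.162²·sin(360°/24) = 53.79 mm²); the r=9 sphere at (9, 8) slices to a regular 24-gon of circumradius 7.456 (√(r²−h²) with h=5.04 from center) (area = (24/2)·7.456²·sin(360°/24) = 172.68 mm²); Combining (union): the regions partially overlap — summed areas 397.47 mm² minus the doubly-counted overlap 94.60 mm² gives 302.87 mm² — area = 302.87 mm²; (whole slice rotated 60° about Z — lengths, areas and connectivity unchanged). So its area = 302.87 mm². Layer 56 (z = 15.68): the cube is present — its section is the full 9.5×18 rectangle (area 171.00 mm²); the sphere at (-2.5, -2): section is a regular 24-gon, circumradius = √(r²−h²) = √(9.5²−8.82²) = 3.530 (area = (24/2)·3.530²·sin(360°/24) = 38.69 mm²); the r=9 sphere at (9, 8) contributes a regular 24-gon of circumradius √(9²−5.32²) = 7.259 (area = (24/2)·7.259²·sin(360°/24) = 163.67 mm²); Taking the union: the regions partially overlap — summed areas 373.36 mm² minus the doubly-counted overlap 89.15 mm² gives 284.21 mm² — area = 284.21 mm²; (rotated 60° about Z; rotation is an isometry so areas/perimeters/island counts are preserved). So its area = 284.21 mm². Layer 57 is larger (302.87 vs 284.21 mm²).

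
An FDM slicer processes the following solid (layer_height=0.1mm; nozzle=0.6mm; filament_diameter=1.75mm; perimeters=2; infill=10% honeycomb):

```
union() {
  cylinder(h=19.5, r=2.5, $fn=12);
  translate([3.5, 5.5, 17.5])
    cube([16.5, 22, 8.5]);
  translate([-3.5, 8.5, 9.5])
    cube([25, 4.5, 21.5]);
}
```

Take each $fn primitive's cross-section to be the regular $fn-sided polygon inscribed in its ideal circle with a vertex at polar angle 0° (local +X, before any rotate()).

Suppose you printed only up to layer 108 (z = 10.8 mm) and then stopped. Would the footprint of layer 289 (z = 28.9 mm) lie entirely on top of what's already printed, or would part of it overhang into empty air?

entirely on top

Compare the two slices. At z = 10.8: the r=2.5 cylinder contributes a regular 12-gon of circumradius 2.5 (area = (12/2)·2.500²·sin(360°/12) = 18.75 mm²); the cube at (3.5, 5.5) is not intersected at this z (z outside [17.5, 26]); the 25×4.5 cube at (-3.5, 8.5) contributes its full rectangle (area 112.50 mm²); Taking the union: the 2 present regions are separate (no shared area or edge), so areas and boundary lengths simply add and each stays a separate island — area = 131.25 mm². At z = 28.9: the cylinder does not reach this height (z outside [0, 19.5]); the cube at (3.5, 5.5) is absent (z outside [17.5, 26]); the cube at (-3.5, 8.5) is present — its section is the full 25×4.5 rectangle (area 112.50 mm²); Merging all regions: only the 25×4.5 cube at (-3.5, 8.5) is present, so the union is just that shape — area = 112.50 mm². Checking containment: the cross-section at z = 28.9 is a subset of the cross-section at z = 10.8.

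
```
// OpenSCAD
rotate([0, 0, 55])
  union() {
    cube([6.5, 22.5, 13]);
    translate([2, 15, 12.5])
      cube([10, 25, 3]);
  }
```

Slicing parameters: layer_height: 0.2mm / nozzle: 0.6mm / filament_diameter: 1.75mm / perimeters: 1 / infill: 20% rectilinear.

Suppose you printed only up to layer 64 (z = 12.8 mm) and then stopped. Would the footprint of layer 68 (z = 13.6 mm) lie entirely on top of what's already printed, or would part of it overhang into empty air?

Compare the two slices. At z = 12.8: the 6.5×22.5 cube contributes its full rectangle (area 146.25 mm²); the 10×25 cube at (2, 15) contributes its full rectangle (area 250.00 mm²); Combining (union): the regions partially overlap — summed areas 396.25 mm² minus the doubly-counted overlap 33.75 mm² gives 362.50 mm² — area = 362.50 mm²; (rotated 55° about Z; rotation is an isometry so areas/perimeters/island counts are preserved). At z = 13.6: the cube is absent (z outside [0, 13]); the cube at (2, 15) (footprint 10×25) is included at this height (area 250.00 mm²); Combining (union): only the 10×25 cube at (2, 15) is present, so the union is just that shape — area = 250.00 mm²; (rotated 55° about Z; rotation is an isometry so areas/perimeters/island counts are preserved). Checking containment: the cross-section at z = 13.6 is a subset of the cross-section at z = 12.8.

entirely on top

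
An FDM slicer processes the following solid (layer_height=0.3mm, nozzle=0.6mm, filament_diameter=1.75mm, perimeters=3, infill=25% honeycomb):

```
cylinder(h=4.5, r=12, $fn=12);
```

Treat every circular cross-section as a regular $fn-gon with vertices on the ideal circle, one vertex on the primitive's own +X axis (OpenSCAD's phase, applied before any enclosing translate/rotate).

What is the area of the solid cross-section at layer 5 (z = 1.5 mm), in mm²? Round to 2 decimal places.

At z = 1.5 mm: the r=12 cylinder gives a regular 12-gon of circumradius 12 (constant along its height) (area = (12/2)·12.000²·sin(360°/12) = 432.00 mm²). Overall, the cross-section is a single solid region. Net area = 432.00 mm².

432.00 mm²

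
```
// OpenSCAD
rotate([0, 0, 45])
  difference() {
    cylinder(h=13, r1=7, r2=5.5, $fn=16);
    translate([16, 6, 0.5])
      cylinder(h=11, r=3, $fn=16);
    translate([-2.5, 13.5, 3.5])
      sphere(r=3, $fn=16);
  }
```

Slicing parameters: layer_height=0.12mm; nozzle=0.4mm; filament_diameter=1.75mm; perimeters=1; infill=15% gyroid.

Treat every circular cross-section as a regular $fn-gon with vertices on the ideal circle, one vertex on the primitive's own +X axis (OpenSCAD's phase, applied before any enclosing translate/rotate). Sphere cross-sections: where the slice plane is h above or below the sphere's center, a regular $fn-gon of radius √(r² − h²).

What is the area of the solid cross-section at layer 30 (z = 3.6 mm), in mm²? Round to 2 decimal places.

At z = 3.6 mm: the cone: at t=0.277 of its height the radius interpolates to r₁+(r₂−r₁)t = 6.585, giving a regular 16-gon of that circumradius (area = (16/2)·6.585²·sin(360°/16) = 132.74 mm²); the r=3 cylinder at (16, 6) gives a regular 16-gon of circumradius 3 (constant along its height) (area = (16/2)·3.000²·sin(360°/16) = 27.55 mm²); the sphere at (-2.5, 13.5): section is a regular 16-gon, circumradius = √(r²−h²) = √(3²−0.1²) = 2.998 (area = (16/2)·2.998²·sin(360°/16) = 27.52 mm²); After the difference (first − rest): starting from the cone (132.74 mm²), the r=3 cylinder at (16, 6) misses the remaining region (no effect); the r=3 sphere at (-2.5, 13.5) misses the remaining region (no effect) — area = 132.74 mm²; (whole slice rotated 45° about Z — lengths, areas and connectivity unchanged). Overall, the cross-section is a single solid region. Net area = 132.74 mm².

132.74 mm²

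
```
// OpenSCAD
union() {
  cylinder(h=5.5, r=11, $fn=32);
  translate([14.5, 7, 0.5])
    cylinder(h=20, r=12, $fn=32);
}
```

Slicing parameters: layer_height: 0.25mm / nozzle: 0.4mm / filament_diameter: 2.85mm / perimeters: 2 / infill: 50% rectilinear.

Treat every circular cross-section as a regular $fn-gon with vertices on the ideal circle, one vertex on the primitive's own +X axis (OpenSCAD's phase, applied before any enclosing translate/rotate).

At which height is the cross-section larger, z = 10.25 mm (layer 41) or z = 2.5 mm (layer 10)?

layer 10 (z = 2.5 mm)

Layer 41 (z = 10.25): the cylinder does not reach this height (z outside [0, 5.5]); the r=12 cylinder at (14.5, 7) gives a regular 32-gon of circumradius 12 (constant along its height) (area = (32/2)·12.000²·sin(360°/32) = 449.49 mm²); Combining (union): only the r=12 cylinder at (14.5, 7) is present, so the union is just that shape — area = 449.49 mm². So its area = 449.49 mm². Layer 10 (z = 2.5): the cylinder: section is a regular 32-gon, circumradius r=11 (area = (32/2)·11.000²·sin(360°/32) = 377.69 mm²); the r=12 cylinder at (14.5, 7) contributes a regular 32-gon of circumradius 12 (area = (32/2)·12.000²·sin(360°/32) = 449.49 mm²); Combining (union): the regions partially overlap — summed areas 827.18 mm² minus the doubly-counted overlap 76.69 mm² gives 750.50 mm² — area = 750.50 mm². So its area = 750.50 mm². Layer 10 is larger (750.50 vs 449.49 mm²).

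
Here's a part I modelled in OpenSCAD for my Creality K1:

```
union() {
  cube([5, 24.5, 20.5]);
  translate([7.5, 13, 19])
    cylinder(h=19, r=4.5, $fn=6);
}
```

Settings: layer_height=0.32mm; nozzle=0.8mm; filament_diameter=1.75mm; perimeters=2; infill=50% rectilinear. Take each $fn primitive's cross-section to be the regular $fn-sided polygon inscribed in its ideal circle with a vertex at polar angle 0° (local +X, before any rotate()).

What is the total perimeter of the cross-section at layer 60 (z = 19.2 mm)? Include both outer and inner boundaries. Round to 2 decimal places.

At z = 19.2 mm: the 5×24.5 cube contributes its full rectangle (perimeter 59.00 mm); the r=4.5 cylinder at (7.5, 13) contributes a regular 6-gon of circumradius 4.5 (perimeter = 2·6·4.500·sin(180°/6) = 27.00 mm); Combining (union): the regions partially overlap (shared area 6.93 mm²), so the edge portions inside another operand are dropped and the merged outline is re-measured after clipping — boundary = 71.07 mm. Overall, the cross-section is a single solid region. Total boundary length (outer) = 71.07 mm.

71.07 mm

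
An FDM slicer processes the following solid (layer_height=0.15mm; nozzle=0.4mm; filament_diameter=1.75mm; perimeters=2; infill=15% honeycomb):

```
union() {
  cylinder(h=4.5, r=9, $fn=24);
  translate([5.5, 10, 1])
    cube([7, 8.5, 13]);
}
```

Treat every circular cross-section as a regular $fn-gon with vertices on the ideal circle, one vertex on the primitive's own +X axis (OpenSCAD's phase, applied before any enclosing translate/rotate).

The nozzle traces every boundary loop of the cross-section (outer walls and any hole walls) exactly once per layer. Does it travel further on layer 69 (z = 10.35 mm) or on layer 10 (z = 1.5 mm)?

layer 10 (z = 1.5 mm)

Layer 69 (z = 10.35): the cylinder is absent (z outside [0, 4.5]); the 7×8.5 cube at (5.5, 10) contributes its full rectangle (perimeter 31.00 mm); Combining (union): only the 7×8.5 cube at (5.5, 10) is present, so the union is just that shape — boundary = 31.00 mm. So its perimeter = 31.00 mm. Layer 10 (z = 1.5): the r=9 cylinder gives a regular 24-gon of circumradius 9 (constant along its height) (perimeter = 2·24·9.000·sin(180°/24) = 56.39 mm); the 7×8.5 cube at (5.5, 10) contributes its full rectangle (perimeter 31.00 mm); Combining (union): the 2 present regions are separate (no shared area or edge), so areas and boundary lengths simply add and each stays a separate island — boundary = 87.39 mm. So its perimeter = 87.39 mm. Layer 10 is larger (87.39 vs 31.00 mm).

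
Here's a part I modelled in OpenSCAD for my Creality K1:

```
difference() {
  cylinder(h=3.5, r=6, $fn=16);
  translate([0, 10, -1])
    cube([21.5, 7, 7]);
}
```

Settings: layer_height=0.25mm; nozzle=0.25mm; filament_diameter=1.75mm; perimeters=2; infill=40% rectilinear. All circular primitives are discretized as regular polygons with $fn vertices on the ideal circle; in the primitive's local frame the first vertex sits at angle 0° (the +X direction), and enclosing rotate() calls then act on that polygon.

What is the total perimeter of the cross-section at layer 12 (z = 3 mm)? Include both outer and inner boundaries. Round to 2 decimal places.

37.46 mm

At z = 3 mm: the r=6 cylinder contributes a regular 16-gon of circumradius 6 (perimeter = 2·16·6.000·sin(180°/16) = 37.46 mm); the cube at (0, 10) is present — its section is the full 21.5×7 rectangle (perimeter 57.00 mm); Subtracting the remaining from the first: starting from the r=6 cylinder, the 21.5×7 cube at (0, 10) misses the remaining region (no effect) — boundary = 37.46 mm. Overall, the cross-section is a single solid region. Total boundary length (outer) = 37.46 mm.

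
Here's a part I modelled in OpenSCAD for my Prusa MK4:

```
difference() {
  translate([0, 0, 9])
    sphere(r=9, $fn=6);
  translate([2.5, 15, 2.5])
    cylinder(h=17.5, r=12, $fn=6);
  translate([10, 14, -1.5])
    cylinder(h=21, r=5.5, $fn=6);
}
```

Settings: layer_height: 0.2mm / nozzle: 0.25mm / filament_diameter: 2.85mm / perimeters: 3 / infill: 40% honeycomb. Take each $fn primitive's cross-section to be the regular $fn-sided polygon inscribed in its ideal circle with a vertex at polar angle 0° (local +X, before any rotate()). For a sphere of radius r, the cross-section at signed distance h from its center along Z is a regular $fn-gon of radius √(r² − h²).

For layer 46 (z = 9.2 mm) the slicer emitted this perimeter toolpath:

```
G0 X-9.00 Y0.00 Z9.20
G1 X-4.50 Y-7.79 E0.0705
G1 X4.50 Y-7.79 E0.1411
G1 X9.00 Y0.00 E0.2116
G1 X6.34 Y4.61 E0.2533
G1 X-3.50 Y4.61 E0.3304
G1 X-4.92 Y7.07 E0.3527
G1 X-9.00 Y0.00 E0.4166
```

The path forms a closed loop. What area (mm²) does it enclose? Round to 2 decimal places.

179.37 mm²

Apply the shoelace formula to the sequence of (X, Y) vertices; enclosed area = 179.37 mm².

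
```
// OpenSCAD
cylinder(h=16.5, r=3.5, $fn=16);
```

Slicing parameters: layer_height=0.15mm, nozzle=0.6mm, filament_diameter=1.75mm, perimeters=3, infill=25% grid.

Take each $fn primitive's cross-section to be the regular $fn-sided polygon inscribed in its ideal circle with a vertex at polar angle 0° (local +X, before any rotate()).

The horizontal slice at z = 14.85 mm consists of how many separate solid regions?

At z = 14.85 mm: the cylinder: section is a regular 16-gon, circumradius r=3.5. The result has 1 disconnected region.

1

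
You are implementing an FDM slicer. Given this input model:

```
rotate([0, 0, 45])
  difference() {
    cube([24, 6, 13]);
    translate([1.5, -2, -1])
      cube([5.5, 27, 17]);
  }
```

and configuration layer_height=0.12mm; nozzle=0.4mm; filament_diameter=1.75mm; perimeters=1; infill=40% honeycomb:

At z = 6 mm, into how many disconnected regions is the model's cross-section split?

2

At z = 6 mm: the cube is present — its section is the full 24×6 rectangle; the 5.5×27 cube at (1.5, -2) contributes its full rectangle; After the difference (first − rest): starting from the 24×6 cube, the 5.5×27 cube at (1.5, -2) partially overlaps it — only the 33.00 mm² overlap (of its 148.50 mm²) is removed, clipping the outline — 2 connected regions; (rotated 45° about Z; rotation is an isometry so areas/perimeters/island counts are preserved). The result has 2 disconnected regions.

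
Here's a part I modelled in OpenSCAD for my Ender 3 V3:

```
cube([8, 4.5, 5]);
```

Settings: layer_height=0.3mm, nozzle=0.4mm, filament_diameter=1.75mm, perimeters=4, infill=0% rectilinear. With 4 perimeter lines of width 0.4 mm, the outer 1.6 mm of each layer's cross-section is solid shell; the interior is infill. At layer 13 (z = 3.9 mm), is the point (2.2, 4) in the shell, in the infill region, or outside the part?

At z = 3.9 mm: the cube is present — its section is the full 8×4.5 rectangle. Overall, the cross-section is a single solid region. The nearest boundary edge runs (8.00, 4.50)→(0.00, 4.50); distance from the point to it = 0.50 mm. The point is inside the cross-section, 0.50 mm from the nearest boundary — within the 1.6 mm shell band (4 × 0.4).

shell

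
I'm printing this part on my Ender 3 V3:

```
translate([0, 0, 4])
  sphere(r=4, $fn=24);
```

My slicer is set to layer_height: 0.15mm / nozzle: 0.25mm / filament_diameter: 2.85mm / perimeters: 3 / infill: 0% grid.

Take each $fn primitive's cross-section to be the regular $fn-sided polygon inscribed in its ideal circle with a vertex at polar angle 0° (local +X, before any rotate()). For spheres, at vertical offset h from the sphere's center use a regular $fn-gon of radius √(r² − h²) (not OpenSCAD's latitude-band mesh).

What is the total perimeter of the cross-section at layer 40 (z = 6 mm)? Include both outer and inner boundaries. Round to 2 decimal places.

21.70 mm

At z = 6 mm: the r=4 sphere contributes a regular 24-gon of circumradius √(4²−2²) = 3.464 (perimeter = 2·24·3.464·sin(180°/24) = 21.70 mm). Overall, the cross-section is a single solid region. Total boundary length (outer) = 21.70 mm.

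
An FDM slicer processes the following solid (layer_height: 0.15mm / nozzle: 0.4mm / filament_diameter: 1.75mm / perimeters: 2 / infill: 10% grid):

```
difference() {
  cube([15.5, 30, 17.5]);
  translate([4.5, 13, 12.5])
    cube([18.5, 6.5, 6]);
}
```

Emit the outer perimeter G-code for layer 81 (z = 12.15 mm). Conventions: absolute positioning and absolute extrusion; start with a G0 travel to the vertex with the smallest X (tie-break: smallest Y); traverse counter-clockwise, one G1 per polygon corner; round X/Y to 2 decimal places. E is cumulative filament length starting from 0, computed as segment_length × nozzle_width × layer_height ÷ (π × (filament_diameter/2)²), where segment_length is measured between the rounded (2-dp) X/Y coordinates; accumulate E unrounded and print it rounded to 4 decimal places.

G0 X0.00 Y0.00 Z12.15
G1 X15.50 Y0.00 E0.3866
G1 X15.50 Y30.00 E1.1350
G1 X0.00 Y30.00 E1.5217
G1 X0.00 Y0.00 E2.2700

At z = 12.15 mm: the cube (footprint 15.5×30) is included at this height; the cube at (4.5, 13) is not intersected at this z (z outside [12.5, 18.5]); After the difference (first − rest): none of the subtracted shapes is present at this height, so the 15.5×30 cube is unchanged — 1 connected region. The outline is a single polygon with 4 vertices. Extrusion per mm of travel: 0.4 × 0.15 / (π × 0.875²) = 0.024945. Accumulating E over each segment gives final E = 2.2700.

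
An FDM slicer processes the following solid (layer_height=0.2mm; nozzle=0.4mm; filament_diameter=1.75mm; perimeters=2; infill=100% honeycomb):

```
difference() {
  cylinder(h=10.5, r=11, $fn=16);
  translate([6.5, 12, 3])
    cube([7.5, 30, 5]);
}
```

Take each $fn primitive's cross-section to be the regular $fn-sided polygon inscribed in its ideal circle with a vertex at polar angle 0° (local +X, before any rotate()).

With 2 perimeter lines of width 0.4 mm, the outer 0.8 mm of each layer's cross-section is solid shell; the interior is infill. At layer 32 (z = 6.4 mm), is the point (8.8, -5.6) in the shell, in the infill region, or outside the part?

At z = 6.4 mm: the r=11 cylinder contributes a regular 16-gon of circumradius 11; the cube at (6.5, 12) is present — its section is the full 7.5×30 rectangle; Subtracting the remaining from the first: starting from the r=11 cylinder, the 7.5×30 cube at (6.5, 12) misses the remaining region (no effect) — 1 connected region. Overall, the cross-section is a single solid region. The nearest boundary edge runs (10.16, -4.21)→(7.78, -7.78); distance from the point to it = 0.36 mm. The point is inside the cross-section, 0.36 mm from the nearest boundary — within the 0.8 mm shell band (2 × 0.4).

shell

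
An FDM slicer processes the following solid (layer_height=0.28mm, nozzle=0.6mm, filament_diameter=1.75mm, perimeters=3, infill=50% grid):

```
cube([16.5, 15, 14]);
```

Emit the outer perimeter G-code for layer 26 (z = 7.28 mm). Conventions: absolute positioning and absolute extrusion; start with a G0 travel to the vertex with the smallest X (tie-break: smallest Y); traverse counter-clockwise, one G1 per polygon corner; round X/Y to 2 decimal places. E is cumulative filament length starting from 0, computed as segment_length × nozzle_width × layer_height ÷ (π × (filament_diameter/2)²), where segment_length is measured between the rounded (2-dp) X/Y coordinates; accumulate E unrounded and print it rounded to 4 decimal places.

G0 X0.00 Y0.00 Z7.28
G1 X16.50 Y0.00 E1.1525
G1 X16.50 Y15.00 E2.2002
G1 X0.00 Y15.00 E3.3526
G1 X0.00 Y0.00 E4.4003

At z = 7.28 mm: the cube (footprint 16.5×15) is included at this height. The outline is a single polygon with 4 vertices. Extrusion per mm of travel: 0.6 × 0.28 / (π × 0.875²) = 0.069846. Accumulating E over each segment gives final E = 4.4003.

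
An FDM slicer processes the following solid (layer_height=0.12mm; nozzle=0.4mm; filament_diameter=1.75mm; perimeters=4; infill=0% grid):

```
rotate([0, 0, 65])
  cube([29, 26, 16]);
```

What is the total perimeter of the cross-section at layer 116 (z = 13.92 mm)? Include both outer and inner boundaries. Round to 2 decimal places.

110.00 mm

At z = 13.92 mm: the cube is present — its section is the full 29×26 rectangle (perimeter 110.00 mm); (whole slice rotated 65° about Z — lengths, areas and connectivity unchanged). Overall, the cross-section is a single solid region. Total boundary length (outer) = 110.00 mm.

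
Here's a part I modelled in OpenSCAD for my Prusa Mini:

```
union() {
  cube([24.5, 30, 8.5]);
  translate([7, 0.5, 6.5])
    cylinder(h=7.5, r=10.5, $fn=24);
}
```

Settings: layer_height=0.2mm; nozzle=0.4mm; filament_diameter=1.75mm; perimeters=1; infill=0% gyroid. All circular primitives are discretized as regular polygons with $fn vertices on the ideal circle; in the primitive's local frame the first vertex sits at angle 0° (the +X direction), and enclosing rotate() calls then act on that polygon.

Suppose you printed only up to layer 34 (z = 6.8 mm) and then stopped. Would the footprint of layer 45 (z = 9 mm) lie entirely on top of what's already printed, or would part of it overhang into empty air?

Compare the two slices. At z = 6.8: the cube is present — its section is the full 24.5×30 rectangle (area 735.00 mm²); the r=10.5 cylinder at (7, 0.5) gives a regular 24-gon of circumradius 10.5 (constant along its height) (area = (24/2)·10.500²·sin(360°/24) = 342.42 mm²); Taking the union: the regions partially overlap — summed areas 1077.42 mm² minus the doubly-counted overlap 161.48 mm² gives 915.94 mm² — area = 915.94 mm². At z = 9: the cube is not intersected at this z (z outside [0, 8.5]); the r=10.5 cylinder at (7, 0.5) gives a regular 24-gon of circumradius 10.5 (constant along its height) (area = (24/2)·10.500²·sin(360°/24) = 342.42 mm²); Combining (union): only the r=10.5 cylinder at (7, 0.5) is present, so the union is just that shape — area = 342.42 mm². Checking containment: the cross-section at z = 9 is a subset of the cross-section at z = 6.8.

entirely on top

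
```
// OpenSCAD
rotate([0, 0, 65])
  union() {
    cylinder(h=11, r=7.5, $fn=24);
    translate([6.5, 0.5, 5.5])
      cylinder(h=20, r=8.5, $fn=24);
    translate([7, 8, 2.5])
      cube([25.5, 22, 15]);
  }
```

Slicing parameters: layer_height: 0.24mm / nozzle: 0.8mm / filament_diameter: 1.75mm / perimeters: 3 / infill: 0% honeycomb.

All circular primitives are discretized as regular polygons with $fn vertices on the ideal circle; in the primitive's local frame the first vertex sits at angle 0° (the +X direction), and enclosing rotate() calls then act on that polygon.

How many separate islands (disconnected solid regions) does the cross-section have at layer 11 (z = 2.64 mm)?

2

At z = 2.64 mm: the r=7.5 cylinder gives a regular 24-gon of circumradius 7.5 (constant along its height); the cylinder at (6.5, 0.5) does not reach this height (z outside [5.5, 25.5]); the cube at (7, 8) (footprint 25.5×22) is included at this height; Combining (union): the 2 present regions are separate (no shared area or edge), so areas and boundary lengths simply add and each stays a separate island — 2 connected regions; (rotated 65° about Z; rotation is an isometry so areas/perimeters/island counts are preserved). Overall, the cross-section has 2 separate islands. Island count = 2.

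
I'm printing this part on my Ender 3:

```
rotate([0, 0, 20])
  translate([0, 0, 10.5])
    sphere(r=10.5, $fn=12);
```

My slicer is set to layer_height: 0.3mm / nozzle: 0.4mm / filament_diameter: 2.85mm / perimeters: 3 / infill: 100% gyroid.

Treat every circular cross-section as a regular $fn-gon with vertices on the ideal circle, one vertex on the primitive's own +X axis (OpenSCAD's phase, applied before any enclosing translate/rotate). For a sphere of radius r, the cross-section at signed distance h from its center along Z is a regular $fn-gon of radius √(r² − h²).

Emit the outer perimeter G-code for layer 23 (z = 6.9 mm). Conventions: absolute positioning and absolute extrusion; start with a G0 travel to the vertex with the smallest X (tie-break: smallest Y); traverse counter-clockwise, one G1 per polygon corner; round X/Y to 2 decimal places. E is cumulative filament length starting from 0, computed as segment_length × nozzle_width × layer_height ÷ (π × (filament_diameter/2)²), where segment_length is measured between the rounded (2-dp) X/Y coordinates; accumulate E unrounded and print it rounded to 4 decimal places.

G0 X-9.71 Y1.71 Z6.90
G1 X-9.27 Y-3.37 E0.0959
G1 X-6.34 Y-7.56 E0.1921
G1 X-1.71 Y-9.71 E0.2881
G1 X3.37 Y-9.27 E0.3840
G1 X7.56 Y-6.34 E0.4802
G1 X9.71 Y-1.71 E0.5762
G1 X9.27 Y3.37 E0.6721
G1 X6.34 Y7.56 E0.7683
G1 X1.71 Y9.71 E0.8643
G1 X-3.37 Y9.27 E0.9603
G1 X-7.56 Y6.34 E1.0564
G1 X-9.71 Y1.71 E1.1525

At z = 6.9 mm: the r=10.5 sphere contributes a regular 12-gon of circumradius √(10.5²−3.6²) = 9.864; (rotated 20° about Z; rotation is an isometry so areas/perimeters/island counts are preserved). The outline is a single polygon with 12 vertices. Extrusion per mm of travel: 0.4 × 0.3 / (π × 1.425²) = 0.018811. Accumulating E over each segment gives final E = 1.1525.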